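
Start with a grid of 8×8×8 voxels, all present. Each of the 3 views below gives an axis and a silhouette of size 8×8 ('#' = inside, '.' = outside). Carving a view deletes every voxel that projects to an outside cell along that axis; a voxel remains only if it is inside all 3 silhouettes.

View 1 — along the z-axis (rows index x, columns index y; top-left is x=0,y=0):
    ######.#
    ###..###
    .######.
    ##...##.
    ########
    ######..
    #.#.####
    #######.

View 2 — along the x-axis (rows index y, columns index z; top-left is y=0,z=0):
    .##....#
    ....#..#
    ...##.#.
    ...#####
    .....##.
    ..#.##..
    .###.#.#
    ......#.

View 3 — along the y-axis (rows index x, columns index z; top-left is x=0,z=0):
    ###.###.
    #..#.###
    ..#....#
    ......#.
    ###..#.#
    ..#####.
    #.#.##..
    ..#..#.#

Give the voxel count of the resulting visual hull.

start: 8×8×8 = 512 voxels
  1. axis=2 (XY plane), |mask|=50  ⇒  voxels=400
  2. axis=0 (YZ plane), |mask|=24  ⇒  voxels=151
  3. axis=1 (XZ plane), |mask|=31  ⇒  voxels=74

voxel count = 74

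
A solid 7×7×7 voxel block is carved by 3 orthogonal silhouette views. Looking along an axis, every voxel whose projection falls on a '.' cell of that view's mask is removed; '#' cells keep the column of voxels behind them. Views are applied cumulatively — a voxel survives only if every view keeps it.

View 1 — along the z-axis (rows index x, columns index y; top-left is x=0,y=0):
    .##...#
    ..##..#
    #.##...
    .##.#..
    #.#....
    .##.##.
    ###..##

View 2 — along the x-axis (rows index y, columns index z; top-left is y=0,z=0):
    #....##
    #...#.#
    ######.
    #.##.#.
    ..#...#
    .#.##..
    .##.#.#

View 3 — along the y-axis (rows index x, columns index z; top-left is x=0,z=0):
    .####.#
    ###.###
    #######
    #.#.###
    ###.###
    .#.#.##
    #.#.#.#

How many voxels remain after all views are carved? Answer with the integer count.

initial block: 7^3 = 343
V1 z: intersect with XY mask (23 set) -- 161 left
V2 x: intersect with YZ mask (25 set) -- 93 left
V3 y: intersect with XZ mask (37 set) -- 71 left

71 voxels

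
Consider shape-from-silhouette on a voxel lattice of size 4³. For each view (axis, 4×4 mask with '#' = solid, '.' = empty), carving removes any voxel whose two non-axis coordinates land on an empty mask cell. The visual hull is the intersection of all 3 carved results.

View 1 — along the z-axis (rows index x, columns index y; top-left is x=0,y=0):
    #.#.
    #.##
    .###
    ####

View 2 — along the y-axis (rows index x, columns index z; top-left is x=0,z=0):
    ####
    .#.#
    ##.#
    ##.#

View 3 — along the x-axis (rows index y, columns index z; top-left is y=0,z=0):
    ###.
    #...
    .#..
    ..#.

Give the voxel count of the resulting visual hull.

remaining voxels: 12

initial block: 4^3 = 64
[1] z-view keeps 12 columns → grid now 48
[2] y-view keeps 12 columns → grid now 35
[3] x-view keeps 6 columns → grid now 12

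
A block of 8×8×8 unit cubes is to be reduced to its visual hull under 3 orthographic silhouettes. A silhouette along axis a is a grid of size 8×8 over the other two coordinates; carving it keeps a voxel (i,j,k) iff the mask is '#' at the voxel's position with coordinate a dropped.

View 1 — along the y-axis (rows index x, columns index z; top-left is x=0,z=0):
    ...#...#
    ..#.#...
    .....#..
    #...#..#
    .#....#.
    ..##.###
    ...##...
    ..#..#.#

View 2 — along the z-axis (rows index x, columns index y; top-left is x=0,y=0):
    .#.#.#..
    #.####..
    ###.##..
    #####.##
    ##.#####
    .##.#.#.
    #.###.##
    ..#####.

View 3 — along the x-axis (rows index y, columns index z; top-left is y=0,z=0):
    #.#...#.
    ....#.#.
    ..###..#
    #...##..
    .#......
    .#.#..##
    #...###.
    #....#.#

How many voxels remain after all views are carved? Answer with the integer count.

voxel count = 37

full grid |V| = 512
  1. axis=1 (XZ plane), |mask|=20  ⇒  voxels=160
  2. axis=2 (XY plane), |mask|=42  ⇒  voxels=103
  3. axis=0 (YZ plane), |mask|=24  ⇒  voxels=37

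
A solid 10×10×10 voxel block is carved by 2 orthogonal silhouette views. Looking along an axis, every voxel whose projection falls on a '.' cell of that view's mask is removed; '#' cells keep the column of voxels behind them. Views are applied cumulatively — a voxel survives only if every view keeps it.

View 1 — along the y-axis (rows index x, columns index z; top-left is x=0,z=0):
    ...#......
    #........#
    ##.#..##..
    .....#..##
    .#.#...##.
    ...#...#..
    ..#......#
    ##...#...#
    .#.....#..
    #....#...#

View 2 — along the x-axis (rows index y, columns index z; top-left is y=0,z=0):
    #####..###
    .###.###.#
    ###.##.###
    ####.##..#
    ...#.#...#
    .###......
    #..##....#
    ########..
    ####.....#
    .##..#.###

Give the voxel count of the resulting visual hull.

start: 10×10×10 = 1000 voxels
  1. axis=1 (XZ plane), |mask|=28  ⇒  voxels=280
  2. axis=0 (YZ plane), |mask|=59  ⇒  voxels=183

|visual hull| = 183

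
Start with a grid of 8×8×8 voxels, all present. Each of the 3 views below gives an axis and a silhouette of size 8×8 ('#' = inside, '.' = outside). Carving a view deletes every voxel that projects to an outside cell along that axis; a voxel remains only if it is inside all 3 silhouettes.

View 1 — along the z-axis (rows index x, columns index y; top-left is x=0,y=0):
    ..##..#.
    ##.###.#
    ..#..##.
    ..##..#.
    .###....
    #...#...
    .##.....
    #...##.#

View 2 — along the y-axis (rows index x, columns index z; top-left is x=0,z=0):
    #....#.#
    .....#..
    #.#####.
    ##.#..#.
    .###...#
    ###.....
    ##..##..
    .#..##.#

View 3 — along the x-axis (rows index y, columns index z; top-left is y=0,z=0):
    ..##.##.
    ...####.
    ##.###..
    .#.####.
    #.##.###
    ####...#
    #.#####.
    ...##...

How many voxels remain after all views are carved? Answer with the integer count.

before carving: 512 voxels (8×8×8)
[1] z-view keeps 26 columns → grid now 208
[2] y-view keeps 29 columns → grid now 87
[3] x-view keeps 37 columns → grid now 51

|visual hull| = 51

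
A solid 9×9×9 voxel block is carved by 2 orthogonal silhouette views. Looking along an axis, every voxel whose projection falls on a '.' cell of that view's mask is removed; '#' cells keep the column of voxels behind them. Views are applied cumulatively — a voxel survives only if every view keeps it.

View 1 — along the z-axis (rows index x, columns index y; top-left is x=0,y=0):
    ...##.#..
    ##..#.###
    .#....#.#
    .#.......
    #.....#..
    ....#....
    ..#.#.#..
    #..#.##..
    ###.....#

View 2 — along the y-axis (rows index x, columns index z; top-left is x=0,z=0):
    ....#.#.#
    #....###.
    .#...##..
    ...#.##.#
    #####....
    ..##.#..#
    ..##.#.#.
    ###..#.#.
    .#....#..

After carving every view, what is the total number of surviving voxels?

voxel count = 100

before carving: 729 voxels (9×9×9)
  1. axis=2 (XY plane), |mask|=27  ⇒  voxels=243
  2. axis=1 (XZ plane), |mask|=34  ⇒  voxels=100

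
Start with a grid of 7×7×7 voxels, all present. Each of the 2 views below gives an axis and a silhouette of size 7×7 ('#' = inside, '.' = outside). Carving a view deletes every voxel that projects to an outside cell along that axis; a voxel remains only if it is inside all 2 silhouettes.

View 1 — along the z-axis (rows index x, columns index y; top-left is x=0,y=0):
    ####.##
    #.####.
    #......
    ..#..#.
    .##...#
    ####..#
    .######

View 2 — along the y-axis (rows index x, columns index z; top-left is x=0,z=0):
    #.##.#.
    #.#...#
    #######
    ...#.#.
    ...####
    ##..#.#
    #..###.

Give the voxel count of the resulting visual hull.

voxel count = 106

full grid |V| = 343
V1 z: intersect with XY mask (28 set) -- 196 left
V2 y: intersect with XZ mask (28 set) -- 106 left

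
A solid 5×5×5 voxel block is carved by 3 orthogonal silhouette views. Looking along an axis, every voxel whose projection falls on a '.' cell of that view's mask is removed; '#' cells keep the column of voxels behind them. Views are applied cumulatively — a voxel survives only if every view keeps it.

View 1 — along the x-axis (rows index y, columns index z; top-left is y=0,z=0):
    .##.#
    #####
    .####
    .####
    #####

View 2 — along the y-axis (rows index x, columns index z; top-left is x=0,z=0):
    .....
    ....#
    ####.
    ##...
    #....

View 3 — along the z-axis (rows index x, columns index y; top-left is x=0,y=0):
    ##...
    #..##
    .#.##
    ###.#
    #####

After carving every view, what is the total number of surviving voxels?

before carving: 125 voxels (5×5×5)
V1 x: intersect with YZ mask (21 set) -- 105 left
V2 y: intersect with XZ mask (8 set) -- 30 left
V3 z: intersect with XY mask (17 set) -- 22 left

|visual hull| = 22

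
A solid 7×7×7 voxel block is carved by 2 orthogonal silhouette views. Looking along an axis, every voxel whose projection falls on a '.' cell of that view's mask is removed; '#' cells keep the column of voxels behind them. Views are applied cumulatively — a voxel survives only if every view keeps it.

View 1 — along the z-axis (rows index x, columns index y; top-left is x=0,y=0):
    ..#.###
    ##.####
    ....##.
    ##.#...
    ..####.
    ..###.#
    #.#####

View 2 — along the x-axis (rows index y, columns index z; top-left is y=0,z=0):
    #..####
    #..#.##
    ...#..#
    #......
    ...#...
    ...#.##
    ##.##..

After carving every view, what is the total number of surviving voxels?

voxel count = 73

start: 7×7×7 = 343 voxels
after view 1 [z-axis, 29 of 49 cells solid] → remaining = 203
after view 2 [x-axis, 20 of 49 cells solid] → remaining = 73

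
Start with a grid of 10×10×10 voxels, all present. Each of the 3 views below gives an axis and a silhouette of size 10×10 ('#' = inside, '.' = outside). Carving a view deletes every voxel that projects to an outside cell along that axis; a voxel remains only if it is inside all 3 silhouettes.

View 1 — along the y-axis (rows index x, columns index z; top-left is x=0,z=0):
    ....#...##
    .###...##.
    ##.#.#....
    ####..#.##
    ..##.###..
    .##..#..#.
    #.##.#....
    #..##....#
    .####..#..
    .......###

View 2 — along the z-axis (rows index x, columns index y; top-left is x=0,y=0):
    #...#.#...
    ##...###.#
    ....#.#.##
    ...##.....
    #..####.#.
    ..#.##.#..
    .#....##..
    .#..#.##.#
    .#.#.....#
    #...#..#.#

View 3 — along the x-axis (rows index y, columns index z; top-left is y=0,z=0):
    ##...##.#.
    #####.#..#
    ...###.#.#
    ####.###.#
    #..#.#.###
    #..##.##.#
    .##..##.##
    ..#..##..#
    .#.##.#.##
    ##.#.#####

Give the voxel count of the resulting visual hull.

remaining voxels: 102

start: 10×10×10 = 1000 voxels
V1 y: intersect with XZ mask (44 set) -- 440 left
V2 z: intersect with XY mask (40 set) -- 174 left
V3 x: intersect with YZ mask (61 set) -- 102 left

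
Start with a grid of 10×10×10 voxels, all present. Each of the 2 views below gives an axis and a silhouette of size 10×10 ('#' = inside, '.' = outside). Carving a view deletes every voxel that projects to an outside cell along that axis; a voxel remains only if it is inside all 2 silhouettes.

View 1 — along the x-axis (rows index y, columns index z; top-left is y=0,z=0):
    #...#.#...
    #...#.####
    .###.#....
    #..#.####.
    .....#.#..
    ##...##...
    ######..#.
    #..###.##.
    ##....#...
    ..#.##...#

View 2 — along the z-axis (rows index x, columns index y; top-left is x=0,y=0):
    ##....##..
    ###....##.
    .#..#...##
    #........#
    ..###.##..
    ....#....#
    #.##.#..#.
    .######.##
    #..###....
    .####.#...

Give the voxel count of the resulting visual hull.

193 voxels

initial block: 10^3 = 1000
carve view 1 (along x, YZ-mask fill 45/100): 450 voxels remain
carve view 2 (along z, XY-mask fill 44/100): 193 voxels remain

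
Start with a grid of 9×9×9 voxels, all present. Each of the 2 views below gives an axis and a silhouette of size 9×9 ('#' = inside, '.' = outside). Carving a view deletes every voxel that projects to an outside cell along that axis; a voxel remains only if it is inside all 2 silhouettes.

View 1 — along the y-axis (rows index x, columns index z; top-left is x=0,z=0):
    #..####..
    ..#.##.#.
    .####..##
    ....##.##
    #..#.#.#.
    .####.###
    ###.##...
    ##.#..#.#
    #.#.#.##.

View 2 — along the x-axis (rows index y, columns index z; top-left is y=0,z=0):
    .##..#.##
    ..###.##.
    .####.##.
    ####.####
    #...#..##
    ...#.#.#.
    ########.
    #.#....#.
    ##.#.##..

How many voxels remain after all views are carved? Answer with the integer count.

start: 9×9×9 = 729 voxels
step 1: project along y, AND mask (45/81) → |grid| = 405
step 2: project along x, AND mask (47/81) → |grid| = 238

remaining voxels: 238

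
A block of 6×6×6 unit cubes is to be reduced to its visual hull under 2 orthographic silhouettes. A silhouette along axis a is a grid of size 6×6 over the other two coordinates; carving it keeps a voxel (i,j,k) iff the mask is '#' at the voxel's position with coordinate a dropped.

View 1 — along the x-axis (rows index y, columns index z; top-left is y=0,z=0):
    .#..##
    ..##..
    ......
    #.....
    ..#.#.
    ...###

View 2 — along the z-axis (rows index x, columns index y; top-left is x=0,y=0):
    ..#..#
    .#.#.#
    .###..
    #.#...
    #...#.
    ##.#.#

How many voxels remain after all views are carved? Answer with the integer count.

voxel count = 29

initial block: 6^3 = 216
[1] x-view keeps 11 columns → grid now 66
[2] z-view keeps 16 columns → grid now 29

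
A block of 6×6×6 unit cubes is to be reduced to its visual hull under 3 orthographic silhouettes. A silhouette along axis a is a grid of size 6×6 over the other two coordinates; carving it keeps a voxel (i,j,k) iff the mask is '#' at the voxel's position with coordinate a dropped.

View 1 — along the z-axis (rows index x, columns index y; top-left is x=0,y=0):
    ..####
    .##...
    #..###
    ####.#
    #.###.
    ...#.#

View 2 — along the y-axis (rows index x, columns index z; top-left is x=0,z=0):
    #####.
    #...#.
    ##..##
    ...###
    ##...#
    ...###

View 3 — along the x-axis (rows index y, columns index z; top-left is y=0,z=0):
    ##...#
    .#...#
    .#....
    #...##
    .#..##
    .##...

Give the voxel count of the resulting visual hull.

|visual hull| = 31

initial block: 6^3 = 216
  1. axis=2 (XY plane), |mask|=21  ⇒  voxels=126
  2. axis=1 (XZ plane), |mask|=20  ⇒  voxels=73
  3. axis=0 (YZ plane), |mask|=14  ⇒  voxels=31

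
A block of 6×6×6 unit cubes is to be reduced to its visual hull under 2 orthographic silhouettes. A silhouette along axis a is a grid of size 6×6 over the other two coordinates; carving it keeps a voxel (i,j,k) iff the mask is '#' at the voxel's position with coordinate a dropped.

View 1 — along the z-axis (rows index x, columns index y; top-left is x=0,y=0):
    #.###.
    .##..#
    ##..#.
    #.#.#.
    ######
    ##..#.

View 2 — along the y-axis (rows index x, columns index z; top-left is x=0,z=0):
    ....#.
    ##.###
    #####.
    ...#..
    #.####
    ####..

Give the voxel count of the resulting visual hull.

full grid |V| = 216
V1 z: intersect with XY mask (22 set) -- 132 left
V2 y: intersect with XZ mask (21 set) -- 79 left

voxel count = 79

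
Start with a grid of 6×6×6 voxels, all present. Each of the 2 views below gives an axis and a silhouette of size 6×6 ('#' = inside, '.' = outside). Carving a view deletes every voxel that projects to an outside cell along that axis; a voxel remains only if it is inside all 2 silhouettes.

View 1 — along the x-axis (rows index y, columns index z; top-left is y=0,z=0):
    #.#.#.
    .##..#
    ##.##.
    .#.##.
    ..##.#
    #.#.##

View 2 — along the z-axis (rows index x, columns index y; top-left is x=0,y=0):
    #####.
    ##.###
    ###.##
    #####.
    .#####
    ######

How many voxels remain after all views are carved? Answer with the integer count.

full grid |V| = 216
[1] x-view keeps 20 columns → grid now 120
[2] z-view keeps 31 columns → grid now 102

voxel count = 102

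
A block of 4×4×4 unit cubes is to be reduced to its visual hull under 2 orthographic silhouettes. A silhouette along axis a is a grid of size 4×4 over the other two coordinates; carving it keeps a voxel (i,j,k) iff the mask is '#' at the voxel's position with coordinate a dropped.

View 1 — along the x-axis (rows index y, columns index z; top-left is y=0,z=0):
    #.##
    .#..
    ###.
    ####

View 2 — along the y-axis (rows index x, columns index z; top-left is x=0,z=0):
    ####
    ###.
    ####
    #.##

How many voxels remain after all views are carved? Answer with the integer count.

before carving: 64 voxels (4×4×4)
V1 x: intersect with YZ mask (11 set) -- 44 left
V2 y: intersect with XZ mask (14 set) -- 39 left

voxel count = 39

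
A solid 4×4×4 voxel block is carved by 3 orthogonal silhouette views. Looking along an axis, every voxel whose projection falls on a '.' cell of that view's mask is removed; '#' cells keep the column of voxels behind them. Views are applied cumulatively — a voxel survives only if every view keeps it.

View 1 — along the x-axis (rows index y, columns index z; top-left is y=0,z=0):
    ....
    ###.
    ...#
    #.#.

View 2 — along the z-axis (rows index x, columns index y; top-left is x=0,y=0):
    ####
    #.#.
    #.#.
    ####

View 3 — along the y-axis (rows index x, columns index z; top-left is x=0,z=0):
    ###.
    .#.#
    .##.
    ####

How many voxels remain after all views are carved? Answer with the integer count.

12 voxels

start: 4×4×4 = 64 voxels
step 1: project along x, AND mask (6/16) → |grid| = 24
step 2: project along z, AND mask (12/16) → |grid| = 14
step 3: project along y, AND mask (11/16) → |grid| = 12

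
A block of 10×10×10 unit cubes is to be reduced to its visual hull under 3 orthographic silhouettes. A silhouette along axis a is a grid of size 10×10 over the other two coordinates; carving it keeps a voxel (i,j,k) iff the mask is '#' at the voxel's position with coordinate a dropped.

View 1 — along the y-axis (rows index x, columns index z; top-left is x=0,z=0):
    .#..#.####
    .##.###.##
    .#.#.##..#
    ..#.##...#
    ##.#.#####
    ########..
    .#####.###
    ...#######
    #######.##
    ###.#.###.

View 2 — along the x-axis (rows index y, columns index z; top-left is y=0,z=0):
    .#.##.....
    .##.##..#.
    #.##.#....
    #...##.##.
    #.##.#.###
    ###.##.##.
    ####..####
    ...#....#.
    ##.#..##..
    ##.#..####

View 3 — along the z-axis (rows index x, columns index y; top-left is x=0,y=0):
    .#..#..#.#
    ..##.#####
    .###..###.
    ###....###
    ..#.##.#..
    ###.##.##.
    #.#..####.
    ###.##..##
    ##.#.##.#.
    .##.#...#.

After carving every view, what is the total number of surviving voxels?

188 voxels

initial block: 10^3 = 1000
carve view 1 (along y, XZ-mask fill 69/100): 690 voxels remain
carve view 2 (along x, YZ-mask fill 53/100): 353 voxels remain
carve view 3 (along z, XY-mask fill 57/100): 188 voxels remain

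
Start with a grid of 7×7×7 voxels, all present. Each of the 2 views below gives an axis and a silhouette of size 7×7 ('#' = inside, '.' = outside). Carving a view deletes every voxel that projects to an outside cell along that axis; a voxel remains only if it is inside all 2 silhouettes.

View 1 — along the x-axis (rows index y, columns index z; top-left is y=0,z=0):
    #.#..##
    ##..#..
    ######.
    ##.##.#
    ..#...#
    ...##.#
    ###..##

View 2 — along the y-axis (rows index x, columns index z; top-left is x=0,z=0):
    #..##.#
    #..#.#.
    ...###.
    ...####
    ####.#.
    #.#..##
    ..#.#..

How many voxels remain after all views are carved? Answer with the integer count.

|visual hull| = 97

initial block: 7^3 = 343
after view 1 [x-axis, 28 of 49 cells solid] → remaining = 196
after view 2 [y-axis, 25 of 49 cells solid] → remaining = 97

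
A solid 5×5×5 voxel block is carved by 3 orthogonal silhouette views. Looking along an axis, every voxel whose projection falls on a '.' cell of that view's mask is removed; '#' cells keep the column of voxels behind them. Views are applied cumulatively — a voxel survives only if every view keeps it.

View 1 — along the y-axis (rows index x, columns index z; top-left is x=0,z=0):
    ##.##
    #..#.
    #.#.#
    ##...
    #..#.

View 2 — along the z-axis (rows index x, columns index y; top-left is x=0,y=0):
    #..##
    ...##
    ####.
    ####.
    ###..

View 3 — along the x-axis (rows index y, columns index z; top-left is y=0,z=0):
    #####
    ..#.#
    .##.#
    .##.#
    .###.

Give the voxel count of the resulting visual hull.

remaining voxels: 24

start: 5×5×5 = 125 voxels
  1. axis=1 (XZ plane), |mask|=13  ⇒  voxels=65
  2. axis=2 (XY plane), |mask|=16  ⇒  voxels=42
  3. axis=0 (YZ plane), |mask|=16  ⇒  voxels=24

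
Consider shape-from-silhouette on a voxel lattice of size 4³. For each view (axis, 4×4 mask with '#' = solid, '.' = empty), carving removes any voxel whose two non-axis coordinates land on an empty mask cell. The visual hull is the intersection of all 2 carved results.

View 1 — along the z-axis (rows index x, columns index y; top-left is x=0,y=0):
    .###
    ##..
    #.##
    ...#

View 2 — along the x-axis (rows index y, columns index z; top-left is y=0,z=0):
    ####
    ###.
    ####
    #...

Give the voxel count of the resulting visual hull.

25 voxels

before carving: 64 voxels (4×4×4)
V1 z: intersect with XY mask (9 set) -- 36 left
V2 x: intersect with YZ mask (12 set) -- 25 left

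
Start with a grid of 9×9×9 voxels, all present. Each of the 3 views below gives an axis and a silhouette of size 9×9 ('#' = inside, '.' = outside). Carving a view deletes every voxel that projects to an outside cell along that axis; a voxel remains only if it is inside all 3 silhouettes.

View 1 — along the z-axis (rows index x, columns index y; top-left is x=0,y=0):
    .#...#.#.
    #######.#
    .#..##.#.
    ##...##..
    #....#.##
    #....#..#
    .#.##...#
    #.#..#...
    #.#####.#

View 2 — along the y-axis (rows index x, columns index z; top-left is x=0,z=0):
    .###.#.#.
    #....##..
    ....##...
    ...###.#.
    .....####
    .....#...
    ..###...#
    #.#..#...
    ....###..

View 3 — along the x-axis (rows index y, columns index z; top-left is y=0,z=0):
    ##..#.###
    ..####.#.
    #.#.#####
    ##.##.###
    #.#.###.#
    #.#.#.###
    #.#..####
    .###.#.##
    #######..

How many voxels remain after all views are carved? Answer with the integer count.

before carving: 729 voxels (9×9×9)
after view 1 [z-axis, 40 of 81 cells solid] → remaining = 360
after view 2 [y-axis, 29 of 81 cells solid] → remaining = 128
after view 3 [x-axis, 56 of 81 cells solid] → remaining = 93

93 voxels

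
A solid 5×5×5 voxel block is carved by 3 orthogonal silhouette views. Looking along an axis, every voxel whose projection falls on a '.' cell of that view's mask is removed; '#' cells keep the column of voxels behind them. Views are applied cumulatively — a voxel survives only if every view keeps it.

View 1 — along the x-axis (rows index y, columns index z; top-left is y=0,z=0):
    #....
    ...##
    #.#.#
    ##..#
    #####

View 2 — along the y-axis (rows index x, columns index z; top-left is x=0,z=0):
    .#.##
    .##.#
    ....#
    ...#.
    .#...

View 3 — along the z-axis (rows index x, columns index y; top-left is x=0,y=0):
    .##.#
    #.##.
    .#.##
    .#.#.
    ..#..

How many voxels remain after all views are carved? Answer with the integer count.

voxel count = 14

before carving: 125 voxels (5×5×5)
[1] x-view keeps 14 columns → grid now 70
[2] y-view keeps 9 columns → grid now 24
[3] z-view keeps 12 columns → grid now 14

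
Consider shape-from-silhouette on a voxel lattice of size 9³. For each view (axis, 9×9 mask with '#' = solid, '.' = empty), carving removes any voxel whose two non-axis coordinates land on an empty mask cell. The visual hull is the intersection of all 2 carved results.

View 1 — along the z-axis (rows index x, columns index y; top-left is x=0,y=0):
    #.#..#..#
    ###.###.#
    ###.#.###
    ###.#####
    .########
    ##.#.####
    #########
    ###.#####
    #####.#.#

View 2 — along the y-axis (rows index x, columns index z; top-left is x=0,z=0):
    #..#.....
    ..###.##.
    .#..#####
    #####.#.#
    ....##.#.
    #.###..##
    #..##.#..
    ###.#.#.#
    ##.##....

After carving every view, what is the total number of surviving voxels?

voxel count = 319

before carving: 729 voxels (9×9×9)
carve view 1 (along z, XY-mask fill 65/81): 585 voxels remain
carve view 2 (along y, XZ-mask fill 43/81): 319 voxels remain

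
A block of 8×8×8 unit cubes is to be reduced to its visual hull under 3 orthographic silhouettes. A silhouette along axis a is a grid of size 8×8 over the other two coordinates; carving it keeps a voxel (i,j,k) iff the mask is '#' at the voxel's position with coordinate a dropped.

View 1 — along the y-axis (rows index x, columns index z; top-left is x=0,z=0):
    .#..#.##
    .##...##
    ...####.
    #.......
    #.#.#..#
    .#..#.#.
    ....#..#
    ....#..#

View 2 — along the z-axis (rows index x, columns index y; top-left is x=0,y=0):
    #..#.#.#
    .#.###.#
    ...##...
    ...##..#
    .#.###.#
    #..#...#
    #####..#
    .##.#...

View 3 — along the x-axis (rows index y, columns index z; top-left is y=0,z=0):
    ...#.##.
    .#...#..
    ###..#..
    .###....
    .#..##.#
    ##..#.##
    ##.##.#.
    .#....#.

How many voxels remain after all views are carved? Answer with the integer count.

before carving: 512 voxels (8×8×8)
  1. axis=1 (XZ plane), |mask|=24  ⇒  voxels=192
  2. axis=2 (XY plane), |mask|=31  ⇒  voxels=94
  3. axis=0 (YZ plane), |mask|=28  ⇒  voxels=35

voxel count = 35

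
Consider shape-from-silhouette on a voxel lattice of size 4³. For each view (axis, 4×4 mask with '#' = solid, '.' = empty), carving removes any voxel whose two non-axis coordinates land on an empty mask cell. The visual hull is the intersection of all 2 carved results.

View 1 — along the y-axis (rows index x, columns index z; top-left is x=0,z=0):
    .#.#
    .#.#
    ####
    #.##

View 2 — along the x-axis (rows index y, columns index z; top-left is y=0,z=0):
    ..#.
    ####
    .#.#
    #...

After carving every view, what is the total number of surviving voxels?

|visual hull| = 22

full grid |V| = 64
step 1: project along y, AND mask (11/16) → |grid| = 44
step 2: project along x, AND mask (8/16) → |grid| = 22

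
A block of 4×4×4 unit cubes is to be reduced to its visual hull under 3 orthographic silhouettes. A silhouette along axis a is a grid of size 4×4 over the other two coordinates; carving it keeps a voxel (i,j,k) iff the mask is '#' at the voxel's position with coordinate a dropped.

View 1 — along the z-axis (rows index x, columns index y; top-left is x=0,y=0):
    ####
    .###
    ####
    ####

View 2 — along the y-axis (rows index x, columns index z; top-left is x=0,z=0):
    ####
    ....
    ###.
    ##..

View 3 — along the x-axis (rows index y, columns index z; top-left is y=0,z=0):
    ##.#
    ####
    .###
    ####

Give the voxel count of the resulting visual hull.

initial block: 4^3 = 64
V1 z: intersect with XY mask (15 set) -- 60 left
V2 y: intersect with XZ mask (9 set) -- 36 left
V3 x: intersect with YZ mask (14 set) -- 31 left

|visual hull| = 31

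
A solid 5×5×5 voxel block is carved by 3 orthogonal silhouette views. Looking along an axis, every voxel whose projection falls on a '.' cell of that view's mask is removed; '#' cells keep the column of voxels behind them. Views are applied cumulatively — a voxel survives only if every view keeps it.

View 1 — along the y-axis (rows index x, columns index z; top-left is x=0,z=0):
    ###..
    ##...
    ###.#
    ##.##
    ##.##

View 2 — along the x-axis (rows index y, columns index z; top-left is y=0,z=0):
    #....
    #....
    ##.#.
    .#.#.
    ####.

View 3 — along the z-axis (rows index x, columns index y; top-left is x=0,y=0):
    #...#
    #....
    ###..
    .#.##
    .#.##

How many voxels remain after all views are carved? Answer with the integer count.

voxel count = 21

initial block: 5^3 = 125
[1] y-view keeps 17 columns → grid now 85
[2] x-view keeps 11 columns → grid now 43
[3] z-view keeps 12 columns → grid now 21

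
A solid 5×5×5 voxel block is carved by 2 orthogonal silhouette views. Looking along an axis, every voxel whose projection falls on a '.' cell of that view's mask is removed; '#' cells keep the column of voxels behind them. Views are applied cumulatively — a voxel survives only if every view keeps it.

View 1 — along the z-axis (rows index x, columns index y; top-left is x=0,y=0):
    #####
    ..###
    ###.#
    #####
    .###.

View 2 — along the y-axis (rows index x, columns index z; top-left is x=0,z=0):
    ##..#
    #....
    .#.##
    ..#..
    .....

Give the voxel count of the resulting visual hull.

voxel count = 35

start: 5×5×5 = 125 voxels
after view 1 [z-axis, 20 of 25 cells solid] → remaining = 100
after view 2 [y-axis, 8 of 25 cells solid] → remaining = 35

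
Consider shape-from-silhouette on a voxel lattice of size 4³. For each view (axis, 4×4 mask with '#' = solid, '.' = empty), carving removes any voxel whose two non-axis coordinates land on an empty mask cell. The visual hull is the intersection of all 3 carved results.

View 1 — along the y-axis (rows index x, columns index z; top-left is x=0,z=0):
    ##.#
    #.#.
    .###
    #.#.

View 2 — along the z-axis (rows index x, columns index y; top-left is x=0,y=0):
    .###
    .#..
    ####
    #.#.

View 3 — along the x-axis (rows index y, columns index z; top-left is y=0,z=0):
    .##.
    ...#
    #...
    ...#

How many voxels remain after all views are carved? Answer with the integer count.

full grid |V| = 64
carve view 1 (along y, XZ-mask fill 10/16): 40 voxels remain
carve view 2 (along z, XY-mask fill 10/16): 27 voxels remain
carve view 3 (along x, YZ-mask fill 5/16): 9 voxels remain

voxel count = 9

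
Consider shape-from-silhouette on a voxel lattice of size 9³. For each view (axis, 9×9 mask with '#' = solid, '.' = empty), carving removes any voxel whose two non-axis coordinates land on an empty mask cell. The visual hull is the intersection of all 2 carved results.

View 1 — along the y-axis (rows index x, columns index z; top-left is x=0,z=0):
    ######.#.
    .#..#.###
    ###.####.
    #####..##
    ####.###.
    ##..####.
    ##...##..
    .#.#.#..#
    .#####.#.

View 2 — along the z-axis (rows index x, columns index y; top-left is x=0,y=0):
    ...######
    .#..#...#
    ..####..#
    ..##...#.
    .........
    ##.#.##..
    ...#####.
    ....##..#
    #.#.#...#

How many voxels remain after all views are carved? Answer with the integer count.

start: 9×9×9 = 729 voxels
after view 1 [y-axis, 53 of 81 cells solid] → remaining = 477
after view 2 [z-axis, 34 of 81 cells solid] → remaining = 199

199 voxels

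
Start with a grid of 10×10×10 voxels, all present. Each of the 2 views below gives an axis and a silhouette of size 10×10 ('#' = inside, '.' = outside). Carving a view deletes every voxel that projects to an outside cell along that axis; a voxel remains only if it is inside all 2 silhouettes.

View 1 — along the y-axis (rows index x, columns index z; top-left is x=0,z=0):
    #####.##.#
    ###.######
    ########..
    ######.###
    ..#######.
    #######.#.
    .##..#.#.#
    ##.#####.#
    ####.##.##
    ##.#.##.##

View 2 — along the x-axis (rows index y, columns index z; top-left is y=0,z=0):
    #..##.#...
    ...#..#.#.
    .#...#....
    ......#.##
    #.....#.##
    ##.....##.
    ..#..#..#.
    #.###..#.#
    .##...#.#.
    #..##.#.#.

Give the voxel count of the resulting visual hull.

before carving: 1000 voxels (10×10×10)
V1 y: intersect with XZ mask (77 set) -- 770 left
V2 x: intersect with YZ mask (38 set) -- 287 left

voxel count = 287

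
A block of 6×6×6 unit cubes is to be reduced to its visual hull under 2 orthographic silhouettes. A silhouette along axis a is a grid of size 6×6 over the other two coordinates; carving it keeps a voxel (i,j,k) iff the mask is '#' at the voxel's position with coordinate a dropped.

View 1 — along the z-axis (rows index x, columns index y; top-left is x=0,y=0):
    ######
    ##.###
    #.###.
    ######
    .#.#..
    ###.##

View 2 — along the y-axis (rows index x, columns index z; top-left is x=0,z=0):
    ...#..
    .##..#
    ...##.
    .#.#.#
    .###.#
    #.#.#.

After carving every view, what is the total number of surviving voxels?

|visual hull| = 70

initial block: 6^3 = 216
  1. axis=2 (XY plane), |mask|=28  ⇒  voxels=168
  2. axis=1 (XZ plane), |mask|=16  ⇒  voxels=70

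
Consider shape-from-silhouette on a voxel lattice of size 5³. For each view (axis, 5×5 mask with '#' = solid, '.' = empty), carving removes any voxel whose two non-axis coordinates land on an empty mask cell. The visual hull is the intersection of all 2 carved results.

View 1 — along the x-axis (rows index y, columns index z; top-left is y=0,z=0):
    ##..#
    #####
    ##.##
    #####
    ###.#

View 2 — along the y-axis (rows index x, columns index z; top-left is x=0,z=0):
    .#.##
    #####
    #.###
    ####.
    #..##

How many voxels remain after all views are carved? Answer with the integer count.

initial block: 5^3 = 125
carve view 1 (along x, YZ-mask fill 21/25): 105 voxels remain
carve view 2 (along y, XZ-mask fill 19/25): 79 voxels remain

|visual hull| = 79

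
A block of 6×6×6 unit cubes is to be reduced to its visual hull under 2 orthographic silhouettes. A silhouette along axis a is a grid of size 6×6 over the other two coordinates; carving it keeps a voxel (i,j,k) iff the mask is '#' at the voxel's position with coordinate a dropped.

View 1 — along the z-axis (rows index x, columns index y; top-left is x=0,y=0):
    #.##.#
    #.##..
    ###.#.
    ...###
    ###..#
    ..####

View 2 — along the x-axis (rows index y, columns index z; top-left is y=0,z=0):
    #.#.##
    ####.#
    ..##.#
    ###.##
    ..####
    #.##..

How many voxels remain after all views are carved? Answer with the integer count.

before carving: 216 voxels (6×6×6)
after view 1 [z-axis, 22 of 36 cells solid] → remaining = 132
after view 2 [x-axis, 24 of 36 cells solid] → remaining = 85

remaining voxels: 85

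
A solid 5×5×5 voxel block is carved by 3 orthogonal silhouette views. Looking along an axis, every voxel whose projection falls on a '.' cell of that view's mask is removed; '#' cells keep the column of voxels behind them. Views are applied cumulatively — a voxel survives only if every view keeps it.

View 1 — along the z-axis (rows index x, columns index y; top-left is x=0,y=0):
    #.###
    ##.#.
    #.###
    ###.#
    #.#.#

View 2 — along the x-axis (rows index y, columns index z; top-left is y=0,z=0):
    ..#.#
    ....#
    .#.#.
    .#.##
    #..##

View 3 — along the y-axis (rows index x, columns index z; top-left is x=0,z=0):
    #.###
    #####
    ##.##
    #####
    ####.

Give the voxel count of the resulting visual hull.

initial block: 5^3 = 125
V1 z: intersect with XY mask (18 set) -- 90 left
V2 x: intersect with YZ mask (11 set) -- 41 left
V3 y: intersect with XZ mask (22 set) -- 36 left

36 voxels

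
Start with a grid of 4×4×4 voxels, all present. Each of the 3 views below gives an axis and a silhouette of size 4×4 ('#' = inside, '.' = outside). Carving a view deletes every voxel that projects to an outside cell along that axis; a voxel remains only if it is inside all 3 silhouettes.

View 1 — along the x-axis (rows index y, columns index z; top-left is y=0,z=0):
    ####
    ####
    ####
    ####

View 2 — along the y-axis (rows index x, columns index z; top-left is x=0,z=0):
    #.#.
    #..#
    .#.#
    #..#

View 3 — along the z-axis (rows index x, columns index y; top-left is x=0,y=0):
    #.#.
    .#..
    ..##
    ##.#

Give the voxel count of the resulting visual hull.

before carving: 64 voxels (4×4×4)
V1 x: intersect with YZ mask (16 set) -- 64 left
V2 y: intersect with XZ mask (8 set) -- 32 left
V3 z: intersect with XY mask (8 set) -- 16 left

|visual hull| = 16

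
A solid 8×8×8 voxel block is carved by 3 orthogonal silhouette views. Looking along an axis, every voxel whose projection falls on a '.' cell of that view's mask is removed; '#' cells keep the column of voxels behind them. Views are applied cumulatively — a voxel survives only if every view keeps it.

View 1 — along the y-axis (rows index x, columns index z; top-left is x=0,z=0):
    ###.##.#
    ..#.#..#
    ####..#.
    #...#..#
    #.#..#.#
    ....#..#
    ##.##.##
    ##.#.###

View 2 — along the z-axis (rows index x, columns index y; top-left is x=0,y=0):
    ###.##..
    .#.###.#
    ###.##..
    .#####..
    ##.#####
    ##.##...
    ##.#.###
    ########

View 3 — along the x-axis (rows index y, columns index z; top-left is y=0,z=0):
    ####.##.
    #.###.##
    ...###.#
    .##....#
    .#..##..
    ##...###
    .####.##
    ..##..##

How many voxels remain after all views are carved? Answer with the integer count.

voxel count = 121

full grid |V| = 512
V1 y: intersect with XZ mask (35 set) -- 280 left
V2 z: intersect with XY mask (45 set) -- 205 left
V3 x: intersect with YZ mask (37 set) -- 121 left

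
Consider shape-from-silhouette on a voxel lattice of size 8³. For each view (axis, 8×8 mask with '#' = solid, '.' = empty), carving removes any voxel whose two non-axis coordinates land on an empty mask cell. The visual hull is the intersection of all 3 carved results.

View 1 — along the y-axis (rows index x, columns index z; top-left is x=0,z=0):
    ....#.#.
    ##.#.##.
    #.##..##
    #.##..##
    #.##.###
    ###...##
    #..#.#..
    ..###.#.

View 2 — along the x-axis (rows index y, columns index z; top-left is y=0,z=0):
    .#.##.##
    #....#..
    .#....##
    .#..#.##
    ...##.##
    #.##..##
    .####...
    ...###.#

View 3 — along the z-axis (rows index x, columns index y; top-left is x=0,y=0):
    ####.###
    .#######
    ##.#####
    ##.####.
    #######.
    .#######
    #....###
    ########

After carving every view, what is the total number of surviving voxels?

|visual hull| = 115

before carving: 512 voxels (8×8×8)
  1. axis=1 (XZ plane), |mask|=35  ⇒  voxels=280
  2. axis=0 (YZ plane), |mask|=31  ⇒  voxels=135
  3. axis=2 (XY plane), |mask|=53  ⇒  voxels=115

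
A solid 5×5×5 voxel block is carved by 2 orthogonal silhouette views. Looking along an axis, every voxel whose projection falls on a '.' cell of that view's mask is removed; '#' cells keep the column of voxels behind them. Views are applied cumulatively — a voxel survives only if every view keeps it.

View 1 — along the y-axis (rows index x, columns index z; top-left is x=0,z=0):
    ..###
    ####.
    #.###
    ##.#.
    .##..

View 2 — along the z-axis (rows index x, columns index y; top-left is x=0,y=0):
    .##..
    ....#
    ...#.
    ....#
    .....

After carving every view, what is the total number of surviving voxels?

voxel count = 17

full grid |V| = 125
carve view 1 (along y, XZ-mask fill 16/25): 80 voxels remain
carve view 2 (along z, XY-mask fill 5/25): 17 voxels remain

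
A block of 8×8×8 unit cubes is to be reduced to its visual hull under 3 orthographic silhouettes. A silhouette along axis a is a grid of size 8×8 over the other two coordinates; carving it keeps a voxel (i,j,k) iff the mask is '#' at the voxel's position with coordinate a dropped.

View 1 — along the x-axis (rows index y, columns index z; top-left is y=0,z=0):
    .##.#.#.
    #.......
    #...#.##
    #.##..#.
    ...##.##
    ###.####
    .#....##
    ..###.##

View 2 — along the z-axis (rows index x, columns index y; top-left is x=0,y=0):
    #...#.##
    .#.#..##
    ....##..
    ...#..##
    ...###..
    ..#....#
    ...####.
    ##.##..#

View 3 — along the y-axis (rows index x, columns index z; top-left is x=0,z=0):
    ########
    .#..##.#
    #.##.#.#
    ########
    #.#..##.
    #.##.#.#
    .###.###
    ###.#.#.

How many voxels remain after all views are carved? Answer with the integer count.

full grid |V| = 512
step 1: project along x, AND mask (32/64) → |grid| = 256
step 2: project along z, AND mask (27/64) → |grid| = 112
step 3: project along y, AND mask (45/64) → |grid| = 78

voxel count = 78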